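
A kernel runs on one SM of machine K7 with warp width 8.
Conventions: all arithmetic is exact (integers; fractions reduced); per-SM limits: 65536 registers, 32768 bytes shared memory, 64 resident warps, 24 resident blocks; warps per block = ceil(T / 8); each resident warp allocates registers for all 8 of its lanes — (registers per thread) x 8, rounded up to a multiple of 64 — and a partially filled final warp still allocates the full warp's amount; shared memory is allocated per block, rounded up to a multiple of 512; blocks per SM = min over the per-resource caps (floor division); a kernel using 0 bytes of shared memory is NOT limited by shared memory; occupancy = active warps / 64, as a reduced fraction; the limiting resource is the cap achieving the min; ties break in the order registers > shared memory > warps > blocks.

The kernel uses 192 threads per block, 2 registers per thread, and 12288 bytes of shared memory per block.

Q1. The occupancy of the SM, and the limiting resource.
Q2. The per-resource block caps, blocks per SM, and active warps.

Answer: occupancy 3/4, limited by shared memory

registers: 42 blocks
shared memory: 2 blocks
warps: 2 blocks
blocks: 24 blocks

Answer: 2 blocks, 48 active warps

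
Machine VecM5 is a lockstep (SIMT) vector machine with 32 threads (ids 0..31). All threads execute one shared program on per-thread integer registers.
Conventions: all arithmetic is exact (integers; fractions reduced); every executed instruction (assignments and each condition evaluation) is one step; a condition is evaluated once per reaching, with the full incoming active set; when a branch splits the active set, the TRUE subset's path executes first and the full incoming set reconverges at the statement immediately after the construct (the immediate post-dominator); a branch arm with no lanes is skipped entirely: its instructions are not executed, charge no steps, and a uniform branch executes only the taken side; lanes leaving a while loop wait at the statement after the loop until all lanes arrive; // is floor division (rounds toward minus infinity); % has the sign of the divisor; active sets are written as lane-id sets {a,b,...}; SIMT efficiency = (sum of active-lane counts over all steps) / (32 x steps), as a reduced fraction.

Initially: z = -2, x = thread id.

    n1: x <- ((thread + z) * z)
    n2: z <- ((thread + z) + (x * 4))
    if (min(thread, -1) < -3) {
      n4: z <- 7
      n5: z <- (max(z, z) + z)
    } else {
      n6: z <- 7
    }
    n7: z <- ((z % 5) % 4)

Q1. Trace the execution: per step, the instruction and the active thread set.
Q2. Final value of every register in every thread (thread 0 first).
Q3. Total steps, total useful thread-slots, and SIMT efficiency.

step 0: x <- ((thread + z) * z)      {0,1,2,3,4,5,6,7,8,9,10,11,12,13,14,15,16,17,18,19,20,21,22,23,24,25,26,27,28,29,30,31}
step 1: z <- ((thread + z) + (x * 4)) {0,1,2,3,4,5,6,7,8,9,10,11,12,13,14,15,16,17,18,19,20,21,22,23,24,25,26,27,28,29,30,31}
step 2: eval (min(thread, -1) < -3)  {0,1,2,3,4,5,6,7,8,9,10,11,12,13,14,15,16,17,18,19,20,21,22,23,24,25,26,27,28,29,30,31}
step 3: z <- 7                       {0,1,2,3,4,5,6,7,8,9,10,11,12,13,14,15,16,17,18,19,20,21,22,23,24,25,26,27,28,29,30,31}
step 4: z <- ((z % 5) % 4)           {0,1,2,3,4,5,6,7,8,9,10,11,12,13,14,15,16,17,18,19,20,21,22,23,24,25,26,27,28,29,30,31}

Answer: 5 steps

z: 2,2,2,2,2,2,2,2,2,2,2,2,2,2,2,2,2,2,2,2,2,2,2,2,2,2,2,2,2,2,2,2
x: 4,2,0,-2,-4,-6,-8,-10,-12,-14,-16,-18,-20,-22,-24,-26,-28,-30,-32,-34,-36,-38,-40,-42,-44,-46,-48,-50,-52,-54,-56,-58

steps = 5; useful = 160; efficiency = 160/160 = 1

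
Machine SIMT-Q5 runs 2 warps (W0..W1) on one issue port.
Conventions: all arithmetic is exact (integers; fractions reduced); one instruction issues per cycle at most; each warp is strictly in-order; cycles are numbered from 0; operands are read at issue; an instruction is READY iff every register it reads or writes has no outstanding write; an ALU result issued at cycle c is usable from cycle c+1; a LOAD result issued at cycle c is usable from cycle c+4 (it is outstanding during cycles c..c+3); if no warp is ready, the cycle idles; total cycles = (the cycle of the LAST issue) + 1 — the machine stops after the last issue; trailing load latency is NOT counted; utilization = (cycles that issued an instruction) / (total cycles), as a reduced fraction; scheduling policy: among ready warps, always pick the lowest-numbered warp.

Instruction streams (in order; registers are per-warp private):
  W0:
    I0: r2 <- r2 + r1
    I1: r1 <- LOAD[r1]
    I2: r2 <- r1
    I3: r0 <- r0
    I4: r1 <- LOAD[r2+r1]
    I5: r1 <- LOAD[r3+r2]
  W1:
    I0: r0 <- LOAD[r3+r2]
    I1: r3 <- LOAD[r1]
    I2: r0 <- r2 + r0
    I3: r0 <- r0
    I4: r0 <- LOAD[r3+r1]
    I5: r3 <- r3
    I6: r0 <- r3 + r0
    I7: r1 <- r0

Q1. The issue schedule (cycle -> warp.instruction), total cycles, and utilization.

cycle 0: W0.I0
cycle 1: W0.I1
cycle 2: W1.I0
cycle 3: W1.I1
cycle 4: idle
cycle 5: W0.I2
cycle 6: W0.I3
cycle 7: W0.I4
cycle 8: W1.I2
cycle 9: W1.I3
cycle 10: W1.I4
cycle 11: W0.I5
cycle 12: W1.I5
cycle 13: idle
cycle 14: W1.I6
cycle 15: W1.I7

Answer: 16 cycles, utilization 7/8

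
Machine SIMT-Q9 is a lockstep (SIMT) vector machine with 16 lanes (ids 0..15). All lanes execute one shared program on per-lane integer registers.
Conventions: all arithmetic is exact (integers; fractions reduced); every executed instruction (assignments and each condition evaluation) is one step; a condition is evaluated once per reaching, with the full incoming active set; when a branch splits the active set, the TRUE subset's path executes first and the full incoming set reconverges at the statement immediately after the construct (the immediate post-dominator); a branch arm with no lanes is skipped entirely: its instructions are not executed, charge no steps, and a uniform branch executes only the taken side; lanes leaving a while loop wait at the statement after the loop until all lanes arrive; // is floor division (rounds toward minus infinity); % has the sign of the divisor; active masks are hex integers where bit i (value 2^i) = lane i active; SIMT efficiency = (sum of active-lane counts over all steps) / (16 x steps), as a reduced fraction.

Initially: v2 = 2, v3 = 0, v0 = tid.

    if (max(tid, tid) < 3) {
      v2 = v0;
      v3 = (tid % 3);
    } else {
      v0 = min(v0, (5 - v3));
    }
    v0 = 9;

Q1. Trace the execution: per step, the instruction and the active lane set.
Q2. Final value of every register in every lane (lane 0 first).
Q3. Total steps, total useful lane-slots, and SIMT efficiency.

step 0: eval (max(tid, tid) < 3)     0xffff
step 1: v2 <- v0                     0x0007
step 2: v3 <- (tid % 3)              0x0007
step 3: v0 <- min(v0, (5 - v3))      0xfff8
step 4: v0 <- 9                      0xffff

Answer: 5 steps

v2: 0,1,2,2,2,2,2,2,2,2,2,2,2,2,2,2
v3: 0,1,2,0,0,0,0,0,0,0,0,0,0,0,0,0
v0: 9,9,9,9,9,9,9,9,9,9,9,9,9,9,9,9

steps = 5; useful = 51; efficiency = 51/80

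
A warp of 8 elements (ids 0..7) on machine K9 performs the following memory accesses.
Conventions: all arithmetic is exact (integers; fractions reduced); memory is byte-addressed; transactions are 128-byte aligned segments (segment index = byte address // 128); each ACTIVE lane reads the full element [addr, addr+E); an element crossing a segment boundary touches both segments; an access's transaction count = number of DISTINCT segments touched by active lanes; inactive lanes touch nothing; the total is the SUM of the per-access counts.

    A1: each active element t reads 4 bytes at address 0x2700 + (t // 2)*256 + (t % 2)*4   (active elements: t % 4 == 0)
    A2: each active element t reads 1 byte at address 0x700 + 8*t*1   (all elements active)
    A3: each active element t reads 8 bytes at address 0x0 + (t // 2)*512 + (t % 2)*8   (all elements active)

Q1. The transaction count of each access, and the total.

A1: 2 transactions
A2: 1 transaction
A3: 4 transactions

Answer: 2,1,4; total 7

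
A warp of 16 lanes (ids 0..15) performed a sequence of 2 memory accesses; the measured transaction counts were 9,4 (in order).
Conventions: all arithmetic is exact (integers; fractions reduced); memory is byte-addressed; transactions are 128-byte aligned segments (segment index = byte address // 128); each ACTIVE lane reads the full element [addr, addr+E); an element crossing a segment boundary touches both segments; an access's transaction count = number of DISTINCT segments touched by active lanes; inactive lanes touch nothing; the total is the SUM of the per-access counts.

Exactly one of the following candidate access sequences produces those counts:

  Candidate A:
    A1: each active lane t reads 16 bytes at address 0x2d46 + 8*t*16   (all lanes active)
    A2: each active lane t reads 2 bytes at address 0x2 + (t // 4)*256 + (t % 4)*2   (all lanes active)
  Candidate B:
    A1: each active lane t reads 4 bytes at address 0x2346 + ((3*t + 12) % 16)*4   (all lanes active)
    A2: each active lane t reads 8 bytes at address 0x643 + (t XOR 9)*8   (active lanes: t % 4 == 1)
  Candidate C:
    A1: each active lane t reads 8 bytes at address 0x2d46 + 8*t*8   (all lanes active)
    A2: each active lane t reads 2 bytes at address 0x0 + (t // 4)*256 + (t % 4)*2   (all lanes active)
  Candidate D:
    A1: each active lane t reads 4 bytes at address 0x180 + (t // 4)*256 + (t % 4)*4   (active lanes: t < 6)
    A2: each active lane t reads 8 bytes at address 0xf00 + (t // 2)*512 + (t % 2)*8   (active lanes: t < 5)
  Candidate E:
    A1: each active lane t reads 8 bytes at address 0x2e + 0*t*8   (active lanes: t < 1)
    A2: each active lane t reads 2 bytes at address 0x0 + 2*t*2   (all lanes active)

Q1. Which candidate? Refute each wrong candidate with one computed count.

A: A1 gives 16 transactions, not 9
B: A1 gives 2 transactions, not 9
D: A1 gives 2 transactions, not 9
E: A1 gives 1 transaction, not 9
C: all counts match (9,4)

Answer: C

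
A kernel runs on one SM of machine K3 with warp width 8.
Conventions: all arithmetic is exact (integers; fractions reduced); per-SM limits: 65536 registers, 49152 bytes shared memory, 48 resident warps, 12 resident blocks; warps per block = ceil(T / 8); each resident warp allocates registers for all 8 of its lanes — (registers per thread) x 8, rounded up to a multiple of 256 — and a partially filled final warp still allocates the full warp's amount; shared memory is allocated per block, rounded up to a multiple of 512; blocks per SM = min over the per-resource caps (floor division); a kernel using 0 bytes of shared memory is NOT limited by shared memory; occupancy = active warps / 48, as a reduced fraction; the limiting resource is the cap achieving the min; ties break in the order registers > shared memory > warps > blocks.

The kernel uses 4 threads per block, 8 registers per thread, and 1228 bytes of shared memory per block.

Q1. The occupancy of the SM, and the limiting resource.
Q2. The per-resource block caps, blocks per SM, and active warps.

Answer: occupancy 1/4, limited by blocks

registers: 256 blocks
shared memory: 32 blocks
warps: 48 blocks
blocks: 12 blocks

Answer: 12 blocks, 12 active warps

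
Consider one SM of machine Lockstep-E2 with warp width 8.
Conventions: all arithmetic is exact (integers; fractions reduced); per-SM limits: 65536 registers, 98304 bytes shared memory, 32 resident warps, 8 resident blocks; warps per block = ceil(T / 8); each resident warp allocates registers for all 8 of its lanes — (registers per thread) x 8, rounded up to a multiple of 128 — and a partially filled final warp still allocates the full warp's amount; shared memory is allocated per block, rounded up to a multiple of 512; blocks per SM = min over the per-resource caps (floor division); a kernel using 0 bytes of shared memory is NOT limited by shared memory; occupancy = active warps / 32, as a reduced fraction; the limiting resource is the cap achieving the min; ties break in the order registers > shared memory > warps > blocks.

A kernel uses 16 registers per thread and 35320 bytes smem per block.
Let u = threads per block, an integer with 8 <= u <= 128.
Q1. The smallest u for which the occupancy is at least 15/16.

Answer: u = 113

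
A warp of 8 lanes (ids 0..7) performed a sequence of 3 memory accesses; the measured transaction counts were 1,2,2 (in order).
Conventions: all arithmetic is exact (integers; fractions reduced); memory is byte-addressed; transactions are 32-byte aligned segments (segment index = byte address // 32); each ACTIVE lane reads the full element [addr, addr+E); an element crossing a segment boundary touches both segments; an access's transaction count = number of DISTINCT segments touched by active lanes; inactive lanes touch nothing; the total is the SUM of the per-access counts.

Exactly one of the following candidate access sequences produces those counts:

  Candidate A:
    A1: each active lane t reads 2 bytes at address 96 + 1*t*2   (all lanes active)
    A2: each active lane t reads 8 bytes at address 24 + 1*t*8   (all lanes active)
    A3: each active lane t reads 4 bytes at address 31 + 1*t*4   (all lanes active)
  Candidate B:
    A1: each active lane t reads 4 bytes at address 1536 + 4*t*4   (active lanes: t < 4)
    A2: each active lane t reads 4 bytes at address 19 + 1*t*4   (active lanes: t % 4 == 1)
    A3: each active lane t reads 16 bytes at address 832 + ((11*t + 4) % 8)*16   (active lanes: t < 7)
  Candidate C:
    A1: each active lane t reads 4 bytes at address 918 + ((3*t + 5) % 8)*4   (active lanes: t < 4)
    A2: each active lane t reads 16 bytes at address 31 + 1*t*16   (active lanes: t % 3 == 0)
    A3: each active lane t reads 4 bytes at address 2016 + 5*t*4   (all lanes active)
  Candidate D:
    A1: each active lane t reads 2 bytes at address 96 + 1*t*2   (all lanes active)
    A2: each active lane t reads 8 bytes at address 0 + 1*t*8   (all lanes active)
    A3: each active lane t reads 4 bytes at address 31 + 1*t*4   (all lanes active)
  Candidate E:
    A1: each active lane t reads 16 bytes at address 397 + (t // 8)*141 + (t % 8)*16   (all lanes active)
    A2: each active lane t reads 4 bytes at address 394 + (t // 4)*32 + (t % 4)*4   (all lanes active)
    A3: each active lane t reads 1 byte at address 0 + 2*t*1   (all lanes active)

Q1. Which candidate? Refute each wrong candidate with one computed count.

A: A2 gives 3 transactions, not 2
B: A1 gives 2 transactions, not 1
C: A1 gives 2 transactions, not 1
E: A1 gives 5 transactions, not 1
D: all counts match (1,2,2)

Answer: D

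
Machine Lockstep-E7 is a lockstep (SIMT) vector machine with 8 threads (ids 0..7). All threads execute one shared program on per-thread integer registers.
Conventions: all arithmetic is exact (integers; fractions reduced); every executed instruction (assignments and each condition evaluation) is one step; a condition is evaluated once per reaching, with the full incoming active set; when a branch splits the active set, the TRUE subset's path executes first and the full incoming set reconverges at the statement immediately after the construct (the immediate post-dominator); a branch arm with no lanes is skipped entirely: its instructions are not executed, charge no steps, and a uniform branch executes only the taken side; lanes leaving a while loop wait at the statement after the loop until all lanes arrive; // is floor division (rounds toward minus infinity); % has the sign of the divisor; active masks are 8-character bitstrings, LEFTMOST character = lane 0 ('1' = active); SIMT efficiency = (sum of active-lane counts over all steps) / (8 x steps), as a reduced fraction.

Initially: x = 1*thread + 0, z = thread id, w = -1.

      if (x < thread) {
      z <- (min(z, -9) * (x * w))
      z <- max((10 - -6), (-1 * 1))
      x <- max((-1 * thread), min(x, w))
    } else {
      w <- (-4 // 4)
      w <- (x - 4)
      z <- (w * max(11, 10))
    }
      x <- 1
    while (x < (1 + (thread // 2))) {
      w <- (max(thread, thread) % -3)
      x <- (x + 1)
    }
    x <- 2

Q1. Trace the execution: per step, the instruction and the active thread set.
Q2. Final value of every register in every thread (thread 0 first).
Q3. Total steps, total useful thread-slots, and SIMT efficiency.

step 0: eval (x < thread)            11111111
step 1: w <- (-4 // 4)               11111111
step 2: w <- (x - 4)                 11111111
step 3: z <- (w * max(11, 10))       11111111
step 4: x <- 1                       11111111
step 5: eval (x < (1 + (thread // 2))) 11111111
step 6: w <- (max(thread, thread) % -3) 00111111
step 7: x <- (x + 1)                 00111111
step 8: eval (x < (1 + (thread // 2))) 00111111
step 9: w <- (max(thread, thread) % -3) 00001111
step 10: x <- (x + 1)                 00001111
step 11: eval (x < (1 + (thread // 2))) 00001111
step 12: w <- (max(thread, thread) % -3) 00000011
step 13: x <- (x + 1)                 00000011
step 14: eval (x < (1 + (thread // 2))) 00000011
step 15: x <- 2                       11111111

Answer: 16 steps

x: 2,2,2,2,2,2,2,2
z: -44,-33,-22,-11,0,11,22,33
w: -4,-3,-1,0,-2,-1,0,-2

steps = 16; useful = 92; efficiency = 92/128 = 23/32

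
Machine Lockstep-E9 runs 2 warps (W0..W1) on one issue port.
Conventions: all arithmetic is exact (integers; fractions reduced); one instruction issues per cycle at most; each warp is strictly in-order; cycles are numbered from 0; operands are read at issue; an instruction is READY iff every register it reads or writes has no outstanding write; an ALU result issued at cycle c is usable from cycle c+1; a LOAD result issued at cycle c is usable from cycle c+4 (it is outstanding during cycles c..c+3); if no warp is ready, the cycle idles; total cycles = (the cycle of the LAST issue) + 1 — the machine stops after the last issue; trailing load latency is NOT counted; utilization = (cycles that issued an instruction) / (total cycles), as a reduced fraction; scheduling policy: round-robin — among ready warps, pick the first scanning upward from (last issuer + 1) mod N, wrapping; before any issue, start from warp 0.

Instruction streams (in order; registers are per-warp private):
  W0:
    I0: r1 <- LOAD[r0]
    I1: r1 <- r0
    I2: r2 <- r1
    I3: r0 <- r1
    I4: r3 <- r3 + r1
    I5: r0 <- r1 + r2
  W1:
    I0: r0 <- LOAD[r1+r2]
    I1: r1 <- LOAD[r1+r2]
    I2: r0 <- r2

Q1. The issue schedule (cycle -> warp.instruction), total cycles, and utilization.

cycle 0: W0.I0
cycle 1: W1.I0
cycle 2: W1.I1
cycle 3: idle
cycle 4: W0.I1
cycle 5: W1.I2
cycle 6: W0.I2
cycle 7: W0.I3
cycle 8: W0.I4
cycle 9: W0.I5

Answer: 10 cycles, utilization 9/10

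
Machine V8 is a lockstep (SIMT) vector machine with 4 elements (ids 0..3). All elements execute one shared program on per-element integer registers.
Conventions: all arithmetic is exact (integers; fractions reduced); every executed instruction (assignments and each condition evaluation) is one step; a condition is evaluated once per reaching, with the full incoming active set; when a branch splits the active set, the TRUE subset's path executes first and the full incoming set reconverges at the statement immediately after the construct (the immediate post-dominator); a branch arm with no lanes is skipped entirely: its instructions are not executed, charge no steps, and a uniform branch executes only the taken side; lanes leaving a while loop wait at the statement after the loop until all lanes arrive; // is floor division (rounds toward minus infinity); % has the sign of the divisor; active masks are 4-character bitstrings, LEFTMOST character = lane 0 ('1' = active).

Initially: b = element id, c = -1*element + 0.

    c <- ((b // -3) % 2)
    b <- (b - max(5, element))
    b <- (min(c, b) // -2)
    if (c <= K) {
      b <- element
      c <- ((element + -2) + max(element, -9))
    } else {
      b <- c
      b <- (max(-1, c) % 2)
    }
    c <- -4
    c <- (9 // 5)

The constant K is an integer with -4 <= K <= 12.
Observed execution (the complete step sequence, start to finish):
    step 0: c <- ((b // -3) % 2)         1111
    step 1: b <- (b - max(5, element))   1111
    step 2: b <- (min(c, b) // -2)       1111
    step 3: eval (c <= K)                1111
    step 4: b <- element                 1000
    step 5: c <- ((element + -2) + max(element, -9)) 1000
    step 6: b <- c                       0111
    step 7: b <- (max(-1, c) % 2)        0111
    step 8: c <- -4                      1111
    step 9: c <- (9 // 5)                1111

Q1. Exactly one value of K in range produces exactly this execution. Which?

Answer: K = 0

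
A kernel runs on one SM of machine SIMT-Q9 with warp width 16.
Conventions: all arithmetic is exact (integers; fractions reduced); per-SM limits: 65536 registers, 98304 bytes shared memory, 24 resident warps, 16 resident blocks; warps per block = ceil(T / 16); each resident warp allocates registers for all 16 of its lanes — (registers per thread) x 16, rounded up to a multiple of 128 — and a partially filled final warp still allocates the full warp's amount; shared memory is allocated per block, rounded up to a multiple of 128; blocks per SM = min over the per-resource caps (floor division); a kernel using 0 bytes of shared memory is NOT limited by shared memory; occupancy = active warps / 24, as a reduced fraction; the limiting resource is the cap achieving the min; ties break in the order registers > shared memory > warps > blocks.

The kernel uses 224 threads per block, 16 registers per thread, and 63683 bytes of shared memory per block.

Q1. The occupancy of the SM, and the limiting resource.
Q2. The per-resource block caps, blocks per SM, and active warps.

Answer: occupancy 7/12, limited by shared memory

registers: 18 blocks
shared memory: 1 block
warps: 1 block
blocks: 16 blocks

Answer: 1 block, 14 active warps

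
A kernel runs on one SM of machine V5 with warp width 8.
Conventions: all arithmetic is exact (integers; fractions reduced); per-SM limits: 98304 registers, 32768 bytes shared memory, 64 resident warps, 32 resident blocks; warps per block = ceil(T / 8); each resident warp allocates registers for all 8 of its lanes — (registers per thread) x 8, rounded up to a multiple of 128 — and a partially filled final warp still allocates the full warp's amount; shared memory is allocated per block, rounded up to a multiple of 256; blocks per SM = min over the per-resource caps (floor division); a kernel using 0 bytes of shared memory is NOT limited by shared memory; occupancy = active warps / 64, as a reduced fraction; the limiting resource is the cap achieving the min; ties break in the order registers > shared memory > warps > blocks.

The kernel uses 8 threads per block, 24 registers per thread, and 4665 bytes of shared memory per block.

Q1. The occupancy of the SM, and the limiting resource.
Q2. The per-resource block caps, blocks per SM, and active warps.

Answer: occupancy 3/32, limited by shared memory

registers: 384 blocks
shared memory: 6 blocks
warps: 64 blocks
blocks: 32 blocks

Answer: 6 blocks, 6 active warps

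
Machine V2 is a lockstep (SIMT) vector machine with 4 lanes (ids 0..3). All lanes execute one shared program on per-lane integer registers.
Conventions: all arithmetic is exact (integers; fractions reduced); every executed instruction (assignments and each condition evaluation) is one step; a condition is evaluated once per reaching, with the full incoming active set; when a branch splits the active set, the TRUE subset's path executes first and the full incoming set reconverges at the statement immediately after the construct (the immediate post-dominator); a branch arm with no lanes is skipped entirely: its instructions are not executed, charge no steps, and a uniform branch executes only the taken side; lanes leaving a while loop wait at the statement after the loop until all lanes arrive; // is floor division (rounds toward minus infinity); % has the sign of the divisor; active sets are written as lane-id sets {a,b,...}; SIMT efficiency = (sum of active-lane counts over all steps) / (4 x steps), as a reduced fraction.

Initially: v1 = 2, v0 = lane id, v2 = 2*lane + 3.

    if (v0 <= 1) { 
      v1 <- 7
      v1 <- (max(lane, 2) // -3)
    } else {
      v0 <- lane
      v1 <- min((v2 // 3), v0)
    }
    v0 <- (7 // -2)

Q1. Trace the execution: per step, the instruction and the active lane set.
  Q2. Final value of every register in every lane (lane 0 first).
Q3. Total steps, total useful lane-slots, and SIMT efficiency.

step 0: eval (v0 <= 1)               {0,1,2,3}
step 1: v1 <- 7                      {0,1}
step 2: v1 <- (max(lane, 2) // -3)   {0,1}
step 3: v0 <- lane                   {2,3}
step 4: v1 <- min((v2 // 3), v0)     {2,3}
step 5: v0 <- (7 // -2)              {0,1,2,3}

Answer: 6 steps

v1: -1,-1,2,3
v0: -4,-4,-4,-4
v2: 3,5,7,9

steps = 6; useful = 16; efficiency = 16/24 = 2/3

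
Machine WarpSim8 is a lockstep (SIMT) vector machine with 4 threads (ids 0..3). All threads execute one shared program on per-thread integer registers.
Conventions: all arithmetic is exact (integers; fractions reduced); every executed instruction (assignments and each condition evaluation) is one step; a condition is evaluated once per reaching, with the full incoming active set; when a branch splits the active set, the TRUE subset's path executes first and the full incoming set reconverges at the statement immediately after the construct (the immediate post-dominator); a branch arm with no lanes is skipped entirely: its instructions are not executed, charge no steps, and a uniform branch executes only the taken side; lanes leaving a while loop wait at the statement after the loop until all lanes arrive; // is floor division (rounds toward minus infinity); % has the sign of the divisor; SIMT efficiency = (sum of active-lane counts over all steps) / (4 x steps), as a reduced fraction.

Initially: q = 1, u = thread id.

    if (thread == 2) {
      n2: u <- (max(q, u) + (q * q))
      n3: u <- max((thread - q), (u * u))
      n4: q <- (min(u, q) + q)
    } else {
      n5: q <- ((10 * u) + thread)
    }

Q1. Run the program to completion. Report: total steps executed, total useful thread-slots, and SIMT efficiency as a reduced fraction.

Answer: 5 steps, 10 useful, 1/2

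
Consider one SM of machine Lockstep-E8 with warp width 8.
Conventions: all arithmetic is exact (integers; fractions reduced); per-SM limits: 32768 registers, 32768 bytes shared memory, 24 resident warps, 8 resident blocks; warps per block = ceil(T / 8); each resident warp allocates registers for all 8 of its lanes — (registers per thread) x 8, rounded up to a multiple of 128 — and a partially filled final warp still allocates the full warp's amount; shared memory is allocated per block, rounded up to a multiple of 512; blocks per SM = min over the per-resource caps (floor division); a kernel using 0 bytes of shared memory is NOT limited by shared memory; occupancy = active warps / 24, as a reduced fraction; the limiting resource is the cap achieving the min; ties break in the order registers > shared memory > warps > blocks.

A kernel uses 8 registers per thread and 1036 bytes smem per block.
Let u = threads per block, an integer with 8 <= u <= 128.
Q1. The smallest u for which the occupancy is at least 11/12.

Answer: u = 17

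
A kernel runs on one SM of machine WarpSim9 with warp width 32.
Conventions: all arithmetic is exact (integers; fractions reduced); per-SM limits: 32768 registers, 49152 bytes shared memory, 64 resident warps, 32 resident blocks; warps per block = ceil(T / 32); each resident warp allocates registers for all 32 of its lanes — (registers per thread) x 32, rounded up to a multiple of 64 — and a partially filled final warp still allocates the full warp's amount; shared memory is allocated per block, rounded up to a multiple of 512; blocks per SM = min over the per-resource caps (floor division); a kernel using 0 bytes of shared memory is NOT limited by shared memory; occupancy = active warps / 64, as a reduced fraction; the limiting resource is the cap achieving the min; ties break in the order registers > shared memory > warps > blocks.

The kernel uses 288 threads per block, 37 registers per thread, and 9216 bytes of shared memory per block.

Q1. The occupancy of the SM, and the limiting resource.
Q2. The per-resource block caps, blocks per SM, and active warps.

Answer: occupancy 9/32, limited by registers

registers: 2 blocks
shared memory: 5 blocks
warps: 7 blocks
blocks: 32 blocks

Answer: 2 blocks, 18 active warps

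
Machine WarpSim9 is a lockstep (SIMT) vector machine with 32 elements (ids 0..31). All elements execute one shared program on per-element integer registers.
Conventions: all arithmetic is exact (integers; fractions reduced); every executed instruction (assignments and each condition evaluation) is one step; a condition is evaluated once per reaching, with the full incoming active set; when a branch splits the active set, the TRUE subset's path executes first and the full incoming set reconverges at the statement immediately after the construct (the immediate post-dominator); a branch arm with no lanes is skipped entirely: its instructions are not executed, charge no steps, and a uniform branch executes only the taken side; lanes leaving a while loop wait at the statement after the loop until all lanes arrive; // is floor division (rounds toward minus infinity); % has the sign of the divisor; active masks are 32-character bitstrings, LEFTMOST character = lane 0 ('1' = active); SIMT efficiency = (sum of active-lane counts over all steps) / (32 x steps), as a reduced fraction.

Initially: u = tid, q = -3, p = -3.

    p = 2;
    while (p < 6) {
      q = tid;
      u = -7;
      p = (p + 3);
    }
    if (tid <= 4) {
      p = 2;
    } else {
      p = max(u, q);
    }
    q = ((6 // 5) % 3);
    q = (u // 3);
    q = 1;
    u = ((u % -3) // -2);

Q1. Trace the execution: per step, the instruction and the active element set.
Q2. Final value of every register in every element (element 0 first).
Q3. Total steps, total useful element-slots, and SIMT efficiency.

step 0: p <- 2                       11111111111111111111111111111111
step 1: eval (p < 6)                 11111111111111111111111111111111
step 2: q <- tid                     11111111111111111111111111111111
step 3: u <- -7                      11111111111111111111111111111111
step 4: p <- (p + 3)                 11111111111111111111111111111111
step 5: eval (p < 6)                 11111111111111111111111111111111
step 6: q <- tid                     11111111111111111111111111111111
step 7: u <- -7                      11111111111111111111111111111111
step 8: p <- (p + 3)                 11111111111111111111111111111111
step 9: eval (p < 6)                 11111111111111111111111111111111
step 10: eval (tid <= 4)              11111111111111111111111111111111
step 11: p <- 2                       11111000000000000000000000000000
step 12: p <- max(u, q)               00000111111111111111111111111111
step 13: q <- ((6 // 5) % 3)          11111111111111111111111111111111
step 14: q <- (u // 3)                11111111111111111111111111111111
step 15: q <- 1                       11111111111111111111111111111111
step 16: u <- ((u % -3) // -2)        11111111111111111111111111111111

Answer: 17 steps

u: 0,0,0,0,0,0,0,0,0,0,0,0,0,0,0,0,0,0,0,0,0,0,0,0,0,0,0,0,0,0,0,0
q: 1,1,1,1,1,1,1,1,1,1,1,1,1,1,1,1,1,1,1,1,1,1,1,1,1,1,1,1,1,1,1,1
p: 2,2,2,2,2,5,6,7,8,9,10,11,12,13,14,15,16,17,18,19,20,21,22,23,24,25,26,27,28,29,30,31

steps = 17; useful = 512; efficiency = 512/544 = 16/17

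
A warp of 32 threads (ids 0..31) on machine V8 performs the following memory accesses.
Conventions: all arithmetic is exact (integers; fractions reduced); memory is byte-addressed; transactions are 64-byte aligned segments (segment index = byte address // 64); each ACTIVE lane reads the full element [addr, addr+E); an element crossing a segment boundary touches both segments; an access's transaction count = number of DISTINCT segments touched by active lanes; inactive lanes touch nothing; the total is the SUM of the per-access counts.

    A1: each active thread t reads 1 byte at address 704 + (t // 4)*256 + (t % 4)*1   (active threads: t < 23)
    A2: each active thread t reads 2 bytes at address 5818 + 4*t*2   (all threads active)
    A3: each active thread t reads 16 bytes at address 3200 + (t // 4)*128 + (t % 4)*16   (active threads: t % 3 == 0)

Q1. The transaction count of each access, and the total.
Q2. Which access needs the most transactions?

A1: 6 transactions
A2: 5 transactions
A3: 8 transactions

Answer: 6,5,8; total 19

Answer: A3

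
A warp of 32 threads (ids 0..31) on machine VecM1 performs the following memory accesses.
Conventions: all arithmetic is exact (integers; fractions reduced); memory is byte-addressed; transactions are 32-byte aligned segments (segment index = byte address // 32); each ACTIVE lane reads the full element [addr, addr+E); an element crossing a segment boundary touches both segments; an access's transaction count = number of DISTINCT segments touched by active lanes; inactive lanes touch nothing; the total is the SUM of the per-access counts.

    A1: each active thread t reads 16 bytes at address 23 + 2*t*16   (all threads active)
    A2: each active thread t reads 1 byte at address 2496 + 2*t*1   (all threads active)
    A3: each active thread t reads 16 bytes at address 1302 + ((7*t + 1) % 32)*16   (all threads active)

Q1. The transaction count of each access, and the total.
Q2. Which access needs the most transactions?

A1: 33 transactions
A2: 2 transactions
A3: 17 transactions

Answer: 33,2,17; total 52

Answer: A1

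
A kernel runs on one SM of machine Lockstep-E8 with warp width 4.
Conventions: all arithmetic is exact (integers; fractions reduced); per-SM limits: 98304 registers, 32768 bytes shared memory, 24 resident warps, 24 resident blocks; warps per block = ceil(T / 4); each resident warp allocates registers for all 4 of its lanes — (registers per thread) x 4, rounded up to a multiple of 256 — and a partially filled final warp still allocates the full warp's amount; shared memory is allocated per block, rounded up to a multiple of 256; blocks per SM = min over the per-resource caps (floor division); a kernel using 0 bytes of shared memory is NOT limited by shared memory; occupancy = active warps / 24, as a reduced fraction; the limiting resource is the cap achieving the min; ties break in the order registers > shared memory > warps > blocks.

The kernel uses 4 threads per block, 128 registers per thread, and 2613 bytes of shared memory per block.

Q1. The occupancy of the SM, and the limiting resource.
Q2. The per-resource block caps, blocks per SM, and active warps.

Answer: occupancy 11/24, limited by shared memory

registers: 192 blocks
shared memory: 11 blocks
warps: 24 blocks
blocks: 24 blocks

Answer: 11 blocks, 11 active warps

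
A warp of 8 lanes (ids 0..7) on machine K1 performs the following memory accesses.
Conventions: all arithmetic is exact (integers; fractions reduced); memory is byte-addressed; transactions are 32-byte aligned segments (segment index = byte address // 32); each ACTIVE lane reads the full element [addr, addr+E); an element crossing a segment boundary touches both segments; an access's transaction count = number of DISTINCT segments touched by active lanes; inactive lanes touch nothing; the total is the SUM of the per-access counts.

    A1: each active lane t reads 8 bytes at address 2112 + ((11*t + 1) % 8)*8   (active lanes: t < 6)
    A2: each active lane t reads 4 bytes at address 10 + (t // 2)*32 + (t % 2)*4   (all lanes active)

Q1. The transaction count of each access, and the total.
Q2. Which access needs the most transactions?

A1: 2 transactions
A2: 4 transactions

Answer: 2,4; total 6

Answer: A2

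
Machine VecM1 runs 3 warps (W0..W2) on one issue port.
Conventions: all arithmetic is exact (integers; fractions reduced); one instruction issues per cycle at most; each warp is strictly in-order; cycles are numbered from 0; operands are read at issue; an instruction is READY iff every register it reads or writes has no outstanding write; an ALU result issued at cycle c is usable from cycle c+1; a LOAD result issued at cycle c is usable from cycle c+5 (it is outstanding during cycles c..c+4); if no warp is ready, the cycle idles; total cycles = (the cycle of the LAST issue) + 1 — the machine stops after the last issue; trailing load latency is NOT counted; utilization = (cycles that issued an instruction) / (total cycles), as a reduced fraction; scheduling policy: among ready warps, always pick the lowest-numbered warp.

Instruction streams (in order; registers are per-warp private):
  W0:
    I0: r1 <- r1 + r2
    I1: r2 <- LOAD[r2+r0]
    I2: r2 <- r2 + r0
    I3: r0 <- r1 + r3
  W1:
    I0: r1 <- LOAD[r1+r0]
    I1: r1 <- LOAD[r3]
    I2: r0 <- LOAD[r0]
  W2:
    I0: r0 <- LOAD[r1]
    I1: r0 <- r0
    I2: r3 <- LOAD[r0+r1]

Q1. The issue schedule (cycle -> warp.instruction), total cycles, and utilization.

cycle 0: W0.I0
cycle 1: W0.I1
cycle 2: W1.I0
cycle 3: W2.I0
cycle 4: idle
cycle 5: idle
cycle 6: W0.I2
cycle 7: W0.I3
cycle 8: W1.I1
cycle 9: W1.I2
cycle 10: W2.I1
cycle 11: W2.I2

Answer: 12 cycles, utilization 5/6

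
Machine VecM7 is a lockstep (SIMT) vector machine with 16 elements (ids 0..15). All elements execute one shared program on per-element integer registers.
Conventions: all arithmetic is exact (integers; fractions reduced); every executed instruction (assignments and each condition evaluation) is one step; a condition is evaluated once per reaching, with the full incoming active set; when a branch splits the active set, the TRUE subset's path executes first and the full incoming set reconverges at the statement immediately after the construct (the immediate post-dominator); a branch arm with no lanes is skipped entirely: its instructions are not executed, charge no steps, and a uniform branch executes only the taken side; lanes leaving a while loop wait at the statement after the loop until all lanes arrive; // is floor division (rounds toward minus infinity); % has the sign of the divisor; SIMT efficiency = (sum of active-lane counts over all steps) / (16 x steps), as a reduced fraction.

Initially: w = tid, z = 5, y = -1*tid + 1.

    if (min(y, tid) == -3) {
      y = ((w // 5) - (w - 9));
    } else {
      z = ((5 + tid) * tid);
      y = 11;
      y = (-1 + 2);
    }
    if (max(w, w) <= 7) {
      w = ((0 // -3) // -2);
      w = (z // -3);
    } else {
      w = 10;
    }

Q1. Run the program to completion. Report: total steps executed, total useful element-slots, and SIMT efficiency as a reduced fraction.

Answer: 9 steps, 102 useful, 17/24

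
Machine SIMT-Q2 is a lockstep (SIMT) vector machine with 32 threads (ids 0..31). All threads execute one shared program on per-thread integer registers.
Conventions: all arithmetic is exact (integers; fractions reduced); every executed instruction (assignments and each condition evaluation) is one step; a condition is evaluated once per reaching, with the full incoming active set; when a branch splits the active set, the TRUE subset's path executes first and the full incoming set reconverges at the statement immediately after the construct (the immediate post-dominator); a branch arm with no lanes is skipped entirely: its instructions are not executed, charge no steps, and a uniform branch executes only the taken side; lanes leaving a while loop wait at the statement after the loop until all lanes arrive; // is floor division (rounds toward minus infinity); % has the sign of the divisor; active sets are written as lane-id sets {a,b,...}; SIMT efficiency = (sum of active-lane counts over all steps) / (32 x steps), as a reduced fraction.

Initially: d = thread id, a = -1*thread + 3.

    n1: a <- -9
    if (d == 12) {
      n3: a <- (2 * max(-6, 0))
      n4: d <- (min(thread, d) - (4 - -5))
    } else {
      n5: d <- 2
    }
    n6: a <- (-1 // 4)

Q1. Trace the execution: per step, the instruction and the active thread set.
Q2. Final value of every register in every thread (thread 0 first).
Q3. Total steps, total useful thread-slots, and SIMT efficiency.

step 0: a <- -9                      {0,1,2,3,4,5,6,7,8,9,10,11,12,13,14,15,16,17,18,19,20,21,22,23,24,25,26,27,28,29,30,31}
step 1: eval (d == 12)               {0,1,2,3,4,5,6,7,8,9,10,11,12,13,14,15,16,17,18,19,20,21,22,23,24,25,26,27,28,29,30,31}
step 2: a <- (2 * max(-6, 0))        {12}
step 3: d <- (min(thread, d) - (4 - -5)) {12}
step 4: d <- 2                       {0,1,2,3,4,5,6,7,8,9,10,11,13,14,15,16,17,18,19,20,21,22,23,24,25,26,27,28,29,30,31}
step 5: a <- (-1 // 4)               {0,1,2,3,4,5,6,7,8,9,10,11,12,13,14,15,16,17,18,19,20,21,22,23,24,25,26,27,28,29,30,31}

Answer: 6 steps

d: 2,2,2,2,2,2,2,2,2,2,2,2,3,2,2,2,2,2,2,2,2,2,2,2,2,2,2,2,2,2,2,2
a: -1,-1,-1,-1,-1,-1,-1,-1,-1,-1,-1,-1,-1,-1,-1,-1,-1,-1,-1,-1,-1,-1,-1,-1,-1,-1,-1,-1,-1,-1,-1,-1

steps = 6; useful = 129; efficiency = 129/192 = 43/64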